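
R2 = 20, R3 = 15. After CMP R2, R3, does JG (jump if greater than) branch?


Trace:
  R2 = 20, R3 = 15
  CMP R2, R3  → compares 20 vs 15
  JG checks: is 20 greater than 15?
  20 > 15, so condition is true
Branch taken: Yes

Yes


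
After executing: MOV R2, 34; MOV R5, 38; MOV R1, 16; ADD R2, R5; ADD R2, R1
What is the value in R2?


Register state trace:
  MOV R2, 34  → R2 = 34
  MOV R5, 38  → R5 = 38
  MOV R1, 16  → R1 = 16
  ADD R2, R5  → R2 = 34 + 38 = 72
  ADD R2, R1  → R2 = 72 + 16 = 88
Final: R2 = 88

88


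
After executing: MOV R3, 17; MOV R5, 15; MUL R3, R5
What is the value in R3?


Register state trace:
  MOV R3, 17  → R3 = 17
  MOV R5, 15  → R5 = 15
  MUL R3, R5  → R3 = 17 * 15 = 255
Final: R3 = 255

255


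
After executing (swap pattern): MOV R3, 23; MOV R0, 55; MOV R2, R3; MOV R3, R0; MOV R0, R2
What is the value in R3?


Register state trace (swap pattern):
  MOV R3, 23  → R3 = 23
  MOV R0, 55  → R0 = 55
  MOV R2, R3  → R2 = 23  (save R3)
  MOV R3, R0  → R3 = 55  (R3 gets R0's value)
  MOV R0, R2  → R0 = 23  (R0 gets saved value)
Final: R3 = 55

55


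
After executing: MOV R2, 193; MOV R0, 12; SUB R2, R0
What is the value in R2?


Register state trace:
  MOV R2, 193  → R2 = 193
  MOV R0, 12  → R0 = 12
  SUB R2, R0  → R2 = 193 - 12 = 181
Final: R2 = 181

181


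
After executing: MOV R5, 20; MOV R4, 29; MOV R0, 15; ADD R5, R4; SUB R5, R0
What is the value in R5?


Register state trace:
  MOV R5, 20  → R5 = 20
  MOV R4, 29  → R4 = 29
  MOV R0, 15  → R0 = 15
  ADD R5, R4  → R5 = 20 + 29 = 49
  SUB R5, R0  → R5 = 49 - 15 = 34
Final: R5 = 34

34


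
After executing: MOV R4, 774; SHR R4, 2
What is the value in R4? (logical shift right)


Register state trace:
  MOV R4, 774  → R4 = 774
  SHR R4, 2  → R4 = 774 >> 2 = 774 // 2^2 = 193
Final: R4 = 193

193


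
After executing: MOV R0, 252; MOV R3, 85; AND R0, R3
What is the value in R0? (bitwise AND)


Register state trace:
  MOV R0, 252  → R0 = 252 (0b11111100)
  MOV R3, 85  → R3 = 85 (0b01010101)
  AND R0, R3  → R0 = 252 AND 85 = 84 (0b01010100)
Final: R0 = 84

84


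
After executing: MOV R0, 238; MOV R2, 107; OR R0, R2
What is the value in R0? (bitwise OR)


Register state trace:
  MOV R0, 238  → R0 = 238 (0b11101110)
  MOV R2, 107  → R2 = 107 (0b01101011)
  OR R0, R2   → R0 = 238 OR 107 = 239 (0b11101111)
Final: R0 = 239

239


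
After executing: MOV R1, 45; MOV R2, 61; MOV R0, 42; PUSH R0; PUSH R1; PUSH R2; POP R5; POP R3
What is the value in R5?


Stack trace (top is rightmost):
  MOV R1, 45  → R1 = 45
  MOV R2, 61  → R2 = 61
  MOV R0, 42  → R0 = 42
  PUSH R0  → stack: [42]
  PUSH R1  → stack: [42, 45]
  PUSH R2  → stack: [42, 45, 61]
  POP R5  → R5 = 61, stack: [42, 45]
  POP R3  → R3 = 45, stack: [42]
Final: R5 = 61

61


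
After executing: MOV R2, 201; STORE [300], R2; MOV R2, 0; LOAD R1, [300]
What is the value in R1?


Register and memory trace:
  MOV R2, 201  → R2 = 201
  STORE [300], R2  → mem[300] = 201
  MOV R2, 0  → R2 = 0
  LOAD R1, [300]  → R1 = mem[300] = 201
Final: R1 = 201

201


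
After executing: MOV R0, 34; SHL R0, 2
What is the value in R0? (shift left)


Register state trace:
  MOV R0, 34  → R0 = 34
  SHL R0, 2  → R0 = 34 << 2 = 34 * 2^2 = 136
Final: R0 = 136

136


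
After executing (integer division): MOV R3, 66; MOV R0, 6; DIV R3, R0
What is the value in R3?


Register state trace:
  MOV R3, 66  → R3 = 66
  MOV R0, 6  → R0 = 6
  DIV R3, R0  → R3 = 66 // 6 = 11
Final: R3 = 11

11


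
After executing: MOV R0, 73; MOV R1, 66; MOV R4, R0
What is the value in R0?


Register state trace:
  MOV R0, 73  → R0 = 73
  MOV R1, 66  → R1 = 66
  MOV R4, R0  → R4 = 73
Final: R0 = 73

73


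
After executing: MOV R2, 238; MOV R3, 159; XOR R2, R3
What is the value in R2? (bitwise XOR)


Register state trace:
  MOV R2, 238  → R2 = 238 (0b11101110)
  MOV R3, 159  → R3 = 159 (0b10011111)
  XOR R2, R3  → R2 = 238 XOR 159 = 113 (0b01110001)
Final: R2 = 113

113


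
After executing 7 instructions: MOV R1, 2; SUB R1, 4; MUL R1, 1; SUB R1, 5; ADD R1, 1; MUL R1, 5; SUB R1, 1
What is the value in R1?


Register state trace:
  MOV R1, 2  → R1 = 2
  SUB R1, 4  → R1 = 2 - 4 = -2
  MUL R1, 1  → R1 = -2 * 1 = -2
  SUB R1, 5  → R1 = -2 - 5 = -7
  ADD R1, 1  → R1 = -7 + 1 = -6
  MUL R1, 5  → R1 = -6 * 5 = -30
  SUB R1, 1  → R1 = -30 - 1 = -31
Final: R1 = -31

-31


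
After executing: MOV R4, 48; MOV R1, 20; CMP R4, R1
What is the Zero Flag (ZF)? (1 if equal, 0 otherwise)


Register state trace:
  MOV R4, 48  → R4 = 48
  MOV R1, 20  → R1 = 20
  CMP R4, R1  → computes 48 - 20 = 28
  Result is nonzero, so values are not equal
ZF = 0

0


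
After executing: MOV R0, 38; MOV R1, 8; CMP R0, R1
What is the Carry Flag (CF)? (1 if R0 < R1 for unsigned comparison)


Register state trace:
  MOV R0, 38  → R0 = 38
  MOV R1, 8  → R1 = 8
  CMP R0, R1  → unsigned 38 - 8: no borrow
  38 >= 8, so CF = 0
CF = 0

0


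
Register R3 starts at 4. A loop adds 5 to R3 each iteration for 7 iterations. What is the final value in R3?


Starting value: R3 = 4
  Iter 1: R3 = 4 + 5 = 9
  Iter 2: R3 = 9 + 5 = 14
  Iter 3: R3 = 14 + 5 = 19
  Iter 4: R3 = 19 + 5 = 24
  Iter 5: R3 = 24 + 5 = 29
  Iter 6: R3 = 29 + 5 = 34
  Iter 7: R3 = 34 + 5 = 39
Final: R3 = 39

39


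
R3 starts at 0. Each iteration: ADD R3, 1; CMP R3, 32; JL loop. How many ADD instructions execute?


Loop trace (R3 starts at 0, target 32, step 1):
  ADD #1: R3 = 0 + 1 = 1  → 1 < 32, loop
  ADD #2: R3 = 1 + 1 = 2  → 2 < 32, loop
  ADD #3: R3 = 2 + 1 = 3  → 3 < 32, loop
  ADD #4: R3 = 3 + 1 = 4  → 4 < 32, loop
  ADD #5: R3 = 4 + 1 = 5  → 5 < 32, loop
  ADD #6: R3 = 5 + 1 = 6  → 6 < 32, loop
  ADD #7: R3 = 6 + 1 = 7  → 7 < 32, loop
  ADD #8: R3 = 7 + 1 = 8  → 8 < 32, loop
  ADD #9: R3 = 8 + 1 = 9  → 9 < 32, loop
  ADD #10: R3 = 9 + 1 = 10  → 10 < 32, loop
  ADD #11: R3 = 10 + 1 = 11  → 11 < 32, loop
  ADD #12: R3 = 11 + 1 = 12  → 12 < 32, loop
  ADD #13: R3 = 12 + 1 = 13  → 13 < 32, loop
  ADD #14: R3 = 13 + 1 = 14  → 14 < 32, loop
  ADD #15: R3 = 14 + 1 = 15  → 15 < 32, loop
  ADD #16: R3 = 15 + 1 = 16  → 16 < 32, loop
  ADD #17: R3 = 16 + 1 = 17  → 17 < 32, loop
  ADD #18: R3 = 17 + 1 = 18  → 18 < 32, loop
  ADD #19: R3 = 18 + 1 = 19  → 19 < 32, loop
  ADD #20: R3 = 19 + 1 = 20  → 20 < 32, loop
  ADD #21: R3 = 20 + 1 = 21  → 21 < 32, loop
  ADD #22: R3 = 21 + 1 = 22  → 22 < 32, loop
  ADD #23: R3 = 22 + 1 = 23  → 23 < 32, loop
  ADD #24: R3 = 23 + 1 = 24  → 24 < 32, loop
  ADD #25: R3 = 24 + 1 = 25  → 25 < 32, loop
  ADD #26: R3 = 25 + 1 = 26  → 26 < 32, loop
  ADD #27: R3 = 26 + 1 = 27  → 27 < 32, loop
  ADD #28: R3 = 27 + 1 = 28  → 28 < 32, loop
  ADD #29: R3 = 28 + 1 = 29  → 29 < 32, loop
  ADD #30: R3 = 29 + 1 = 30  → 30 < 32, loop
  ADD #31: R3 = 30 + 1 = 31  → 31 < 32, loop
  ADD #32: R3 = 31 + 1 = 32  → 32 >= 32, exit
Total ADD instructions: 32

32


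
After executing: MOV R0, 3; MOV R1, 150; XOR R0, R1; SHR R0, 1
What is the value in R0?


Register state trace:
  MOV R0, 3  → R0 = 3 (0b00000011)
  MOV R1, 150  → R1 = 150 (0b10010110)
  XOR R0, R1  → R0 = 3 XOR 150 = 149 (0b10010101)
  SHR R0, 1  → R0 = 149 >> 1 = 74
Final: R0 = 74

74


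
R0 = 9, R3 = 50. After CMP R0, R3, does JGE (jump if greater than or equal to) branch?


Trace:
  R0 = 9, R3 = 50
  CMP R0, R3  → compares 9 vs 50
  JGE checks: is 9 greater than or equal to 50?
  9 < 50, so condition is false
Branch taken: No

No


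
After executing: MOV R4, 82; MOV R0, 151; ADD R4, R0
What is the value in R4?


Register state trace:
  MOV R4, 82  → R4 = 82
  MOV R0, 151  → R0 = 151
  ADD R4, R0  → R4 = 82 + 151 = 233
Final: R4 = 233

233


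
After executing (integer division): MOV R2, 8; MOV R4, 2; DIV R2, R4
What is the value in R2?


Register state trace:
  MOV R2, 8  → R2 = 8
  MOV R4, 2  → R4 = 2
  DIV R2, R4  → R2 = 8 // 2 = 4
Final: R2 = 4

4


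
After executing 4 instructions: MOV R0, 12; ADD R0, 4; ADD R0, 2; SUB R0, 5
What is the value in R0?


Register state trace:
  MOV R0, 12  → R0 = 12
  ADD R0, 4  → R0 = 12 + 4 = 16
  ADD R0, 2  → R0 = 16 + 2 = 18
  SUB R0, 5  → R0 = 18 - 5 = 13
Final: R0 = 13

13


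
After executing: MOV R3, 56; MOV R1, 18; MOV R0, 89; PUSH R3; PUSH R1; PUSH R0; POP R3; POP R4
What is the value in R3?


Stack trace (top is rightmost):
  MOV R3, 56  → R3 = 56
  MOV R1, 18  → R1 = 18
  MOV R0, 89  → R0 = 89
  PUSH R3  → stack: [56]
  PUSH R1  → stack: [56, 18]
  PUSH R0  → stack: [56, 18, 89]
  POP R3  → R3 = 89, stack: [56, 18]
  POP R4  → R4 = 18, stack: [56]
Final: R3 = 89

89


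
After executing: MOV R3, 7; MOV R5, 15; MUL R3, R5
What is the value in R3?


Register state trace:
  MOV R3, 7  → R3 = 7
  MOV R5, 15  → R5 = 15
  MUL R3, R5  → R3 = 7 * 15 = 105
Final: R3 = 105

105


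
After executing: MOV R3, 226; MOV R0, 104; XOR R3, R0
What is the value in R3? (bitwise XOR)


Register state trace:
  MOV R3, 226  → R3 = 226 (0b11100010)
  MOV R0, 104  → R0 = 104 (0b01101000)
  XOR R3, R0  → R3 = 226 XOR 104 = 138 (0b10001010)
Final: R3 = 138

138


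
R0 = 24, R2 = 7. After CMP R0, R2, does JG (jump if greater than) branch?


Trace:
  R0 = 24, R2 = 7
  CMP R0, R2  → compares 24 vs 7
  JG checks: is 24 greater than 7?
  24 > 7, so condition is true
Branch taken: Yes

Yes


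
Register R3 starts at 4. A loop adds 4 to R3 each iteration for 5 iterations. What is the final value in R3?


Starting value: R3 = 4
  Iter 1: R3 = 4 + 4 = 8
  Iter 2: R3 = 8 + 4 = 12
  Iter 3: R3 = 12 + 4 = 16
  Iter 4: R3 = 16 + 4 = 20
  Iter 5: R3 = 20 + 4 = 24
Final: R3 = 24

24


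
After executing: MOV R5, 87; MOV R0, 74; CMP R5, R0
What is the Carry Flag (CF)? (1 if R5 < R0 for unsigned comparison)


Register state trace:
  MOV R5, 87  → R5 = 87
  MOV R0, 74  → R0 = 74
  CMP R5, R0  → unsigned 87 - 74: no borrow
  87 >= 74, so CF = 0
CF = 0

0


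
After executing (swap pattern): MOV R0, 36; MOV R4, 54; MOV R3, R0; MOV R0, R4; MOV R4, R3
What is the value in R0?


Register state trace (swap pattern):
  MOV R0, 36  → R0 = 36
  MOV R4, 54  → R4 = 54
  MOV R3, R0  → R3 = 36  (save R0)
  MOV R0, R4  → R0 = 54  (R0 gets R4's value)
  MOV R4, R3  → R4 = 36  (R4 gets saved value)
Final: R0 = 54

54


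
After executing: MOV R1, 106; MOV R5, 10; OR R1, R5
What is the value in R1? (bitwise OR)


Register state trace:
  MOV R1, 106  → R1 = 106 (0b01101010)
  MOV R5, 10  → R5 = 10 (0b00001010)
  OR R1, R5   → R1 = 106 OR 10 = 106 (0b01101010)
Final: R1 = 106

106


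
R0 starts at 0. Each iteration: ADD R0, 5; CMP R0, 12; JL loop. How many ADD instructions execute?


Loop trace (R0 starts at 0, target 12, step 5):
  ADD #1: R0 = 0 + 5 = 5  → 5 < 12, loop
  ADD #2: R0 = 5 + 5 = 10  → 10 < 12, loop
  ADD #3: R0 = 10 + 5 = 15  → 15 >= 12, exit
Total ADD instructions: 3

3


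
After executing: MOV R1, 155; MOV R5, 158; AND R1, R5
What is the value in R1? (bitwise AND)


Register state trace:
  MOV R1, 155  → R1 = 155 (0b10011011)
  MOV R5, 158  → R5 = 158 (0b10011110)
  AND R1, R5  → R1 = 155 AND 158 = 154 (0b10011010)
Final: R1 = 154

154


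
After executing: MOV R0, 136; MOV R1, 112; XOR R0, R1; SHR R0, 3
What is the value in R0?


Register state trace:
  MOV R0, 136  → R0 = 136 (0b10001000)
  MOV R1, 112  → R1 = 112 (0b01110000)
  XOR R0, R1  → R0 = 136 XOR 112 = 248 (0b11111000)
  SHR R0, 3  → R0 = 248 >> 3 = 31
Final: R0 = 31

31


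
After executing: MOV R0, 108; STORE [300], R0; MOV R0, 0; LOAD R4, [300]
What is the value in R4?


Register and memory trace:
  MOV R0, 108  → R0 = 108
  STORE [300], R0  → mem[300] = 108
  MOV R0, 0  → R0 = 0
  LOAD R4, [300]  → R4 = mem[300] = 108
Final: R4 = 108

108


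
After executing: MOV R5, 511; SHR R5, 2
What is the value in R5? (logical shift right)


Register state trace:
  MOV R5, 511  → R5 = 511
  SHR R5, 2  → R5 = 511 >> 2 = 511 // 2^2 = 127
Final: R5 = 127

127


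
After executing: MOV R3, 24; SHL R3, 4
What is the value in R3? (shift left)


Register state trace:
  MOV R3, 24  → R3 = 24
  SHL R3, 4  → R3 = 24 << 4 = 24 * 2^4 = 384
Final: R3 = 384

384


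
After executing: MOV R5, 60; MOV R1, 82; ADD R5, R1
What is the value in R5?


Register state trace:
  MOV R5, 60  → R5 = 60
  MOV R1, 82  → R1 = 82
  ADD R5, R1  → R5 = 60 + 82 = 142
Final: R5 = 142

142


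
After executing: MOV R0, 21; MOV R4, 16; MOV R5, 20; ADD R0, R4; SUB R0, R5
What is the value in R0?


Register state trace:
  MOV R0, 21  → R0 = 21
  MOV R4, 16  → R4 = 16
  MOV R5, 20  → R5 = 20
  ADD R0, R4  → R0 = 21 + 16 = 37
  SUB R0, R5  → R0 = 37 - 20 = 17
Final: R0 = 17

17


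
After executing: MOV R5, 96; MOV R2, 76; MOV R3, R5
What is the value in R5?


Register state trace:
  MOV R5, 96  → R5 = 96
  MOV R2, 76  → R2 = 76
  MOV R3, R5  → R3 = 96
Final: R5 = 96

96


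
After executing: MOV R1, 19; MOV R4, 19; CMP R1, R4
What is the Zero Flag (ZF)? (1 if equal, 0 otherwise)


Register state trace:
  MOV R1, 19  → R1 = 19
  MOV R4, 19  → R4 = 19
  CMP R1, R4  → computes 19 - 19 = 0
  Result is zero, so values are equal
ZF = 1

1


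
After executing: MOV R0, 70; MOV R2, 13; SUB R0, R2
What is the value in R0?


Register state trace:
  MOV R0, 70  → R0 = 70
  MOV R2, 13  → R2 = 13
  SUB R0, R2  → R0 = 70 - 13 = 57
Final: R0 = 57

57


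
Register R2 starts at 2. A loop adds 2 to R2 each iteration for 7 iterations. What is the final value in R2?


Starting value: R2 = 2
  Iter 1: R2 = 2 + 2 = 4
  Iter 2: R2 = 4 + 2 = 6
  Iter 3: R2 = 6 + 2 = 8
  Iter 4: R2 = 8 + 2 = 10
  Iter 5: R2 = 10 + 2 = 12
  Iter 6: R2 = 12 + 2 = 14
  Iter 7: R2 = 14 + 2 = 16
Final: R2 = 16

16


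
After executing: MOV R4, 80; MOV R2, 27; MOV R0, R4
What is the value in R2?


Register state trace:
  MOV R4, 80  → R4 = 80
  MOV R2, 27  → R2 = 27
  MOV R0, R4  → R0 = 80
Final: R2 = 27

27


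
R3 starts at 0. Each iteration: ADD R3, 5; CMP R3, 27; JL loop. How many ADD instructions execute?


Loop trace (R3 starts at 0, target 27, step 5):
  ADD #1: R3 = 0 + 5 = 5  → 5 < 27, loop
  ADD #2: R3 = 5 + 5 = 10  → 10 < 27, loop
  ADD #3: R3 = 10 + 5 = 15  → 15 < 27, loop
  ADD #4: R3 = 15 + 5 = 20  → 20 < 27, loop
  ADD #5: R3 = 20 + 5 = 25  → 25 < 27, loop
  ADD #6: R3 = 25 + 5 = 30  → 30 >= 27, exit
Total ADD instructions: 6

6


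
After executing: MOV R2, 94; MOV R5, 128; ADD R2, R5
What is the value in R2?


Register state trace:
  MOV R2, 94  → R2 = 94
  MOV R5, 128  → R5 = 128
  ADD R2, R5  → R2 = 94 + 128 = 222
Final: R2 = 222

222


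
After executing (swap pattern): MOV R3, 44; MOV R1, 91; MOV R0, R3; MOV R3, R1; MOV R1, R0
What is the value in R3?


Register state trace (swap pattern):
  MOV R3, 44  → R3 = 44
  MOV R1, 91  → R1 = 91
  MOV R0, R3  → R0 = 44  (save R3)
  MOV R3, R1  → R3 = 91  (R3 gets R1's value)
  MOV R1, R0  → R1 = 44  (R1 gets saved value)
Final: R3 = 91

91


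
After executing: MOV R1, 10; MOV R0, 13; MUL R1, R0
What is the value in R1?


Register state trace:
  MOV R1, 10  → R1 = 10
  MOV R0, 13  → R0 = 13
  MUL R1, R0  → R1 = 10 * 13 = 130
Final: R1 = 130

130


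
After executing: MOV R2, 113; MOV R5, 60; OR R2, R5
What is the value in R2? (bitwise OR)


Register state trace:
  MOV R2, 113  → R2 = 113 (0b01110001)
  MOV R5, 60  → R5 = 60 (0b00111100)
  OR R2, R5   → R2 = 113 OR 60 = 125 (0b01111101)
Final: R2 = 125

125


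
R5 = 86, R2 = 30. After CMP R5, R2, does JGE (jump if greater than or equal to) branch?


Trace:
  R5 = 86, R2 = 30
  CMP R5, R2  → compares 86 vs 30
  JGE checks: is 86 greater than or equal to 30?
  86 > 30, so condition is true
Branch taken: Yes

Yes


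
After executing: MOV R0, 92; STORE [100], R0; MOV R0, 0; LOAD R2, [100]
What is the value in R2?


Register and memory trace:
  MOV R0, 92  → R0 = 92
  STORE [100], R0  → mem[100] = 92
  MOV R0, 0  → R0 = 0
  LOAD R2, [100]  → R2 = mem[100] = 92
Final: R2 = 92

92


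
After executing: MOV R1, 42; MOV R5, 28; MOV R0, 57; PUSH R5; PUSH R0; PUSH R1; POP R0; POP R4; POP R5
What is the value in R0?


Stack trace (top is rightmost):
  MOV R1, 42  → R1 = 42
  MOV R5, 28  → R5 = 28
  MOV R0, 57  → R0 = 57
  PUSH R5  → stack: [28]
  PUSH R0  → stack: [28, 57]
  PUSH R1  → stack: [28, 57, 42]
  POP R0  → R0 = 42, stack: [28, 57]
  POP R4  → R4 = 57, stack: [28]
  POP R5  → R5 = 28, stack: []
Final: R0 = 42

42


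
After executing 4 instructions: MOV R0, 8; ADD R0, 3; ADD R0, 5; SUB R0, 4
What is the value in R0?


Register state trace:
  MOV R0, 8  → R0 = 8
  ADD R0, 3  → R0 = 8 + 3 = 11
  ADD R0, 5  → R0 = 11 + 5 = 16
  SUB R0, 4  → R0 = 16 - 4 = 12
Final: R0 = 12

12


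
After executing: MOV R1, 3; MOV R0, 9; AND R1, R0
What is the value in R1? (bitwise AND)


Register state trace:
  MOV R1, 3  → R1 = 3 (0b00000011)
  MOV R0, 9  → R0 = 9 (0b00001001)
  AND R1, R0  → R1 = 3 AND 9 = 1 (0b00000001)
Final: R1 = 1

1


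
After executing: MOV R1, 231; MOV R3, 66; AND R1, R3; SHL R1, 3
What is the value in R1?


Register state trace:
  MOV R1, 231  → R1 = 231 (0b11100111)
  MOV R3, 66  → R3 = 66 (0b01000010)
  AND R1, R3  → R1 = 231 AND 66 = 66 (0b01000010)
  SHL R1, 3  → R1 = 66 << 3 = 528
Final: R1 = 528

528


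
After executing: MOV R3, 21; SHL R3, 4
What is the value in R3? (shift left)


Register state trace:
  MOV R3, 21  → R3 = 21
  SHL R3, 4  → R3 = 21 << 4 = 21 * 2^4 = 336
Final: R3 = 336

336


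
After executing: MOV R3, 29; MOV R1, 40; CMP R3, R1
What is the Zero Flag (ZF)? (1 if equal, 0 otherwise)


Register state trace:
  MOV R3, 29  → R3 = 29
  MOV R1, 40  → R1 = 40
  CMP R3, R1  → computes 29 - 40 = -11
  Result is nonzero, so values are not equal
ZF = 0

0


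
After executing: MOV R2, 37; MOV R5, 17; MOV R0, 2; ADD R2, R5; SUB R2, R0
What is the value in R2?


Register state trace:
  MOV R2, 37  → R2 = 37
  MOV R5, 17  → R5 = 17
  MOV R0, 2  → R0 = 2
  ADD R2, R5  → R2 = 37 + 17 = 54
  SUB R2, R0  → R2 = 54 - 2 = 52
Final: R2 = 52

52


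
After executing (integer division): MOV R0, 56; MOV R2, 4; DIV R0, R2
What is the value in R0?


Register state trace:
  MOV R0, 56  → R0 = 56
  MOV R2, 4  → R2 = 4
  DIV R0, R2  → R0 = 56 // 4 = 14
Final: R0 = 14

14


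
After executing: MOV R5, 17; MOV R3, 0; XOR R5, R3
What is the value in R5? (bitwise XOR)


Register state trace:
  MOV R5, 17  → R5 = 17 (0b00010001)
  MOV R3, 0  → R3 = 0 (0b00000000)
  XOR R5, R3  → R5 = 17 XOR 0 = 17 (0b00010001)
Final: R5 = 17

17


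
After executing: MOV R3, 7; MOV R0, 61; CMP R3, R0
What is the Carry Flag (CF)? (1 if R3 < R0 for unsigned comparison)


Register state trace:
  MOV R3, 7  → R3 = 7
  MOV R0, 61  → R0 = 61
  CMP R3, R0  → unsigned 7 - 61: borrow occurs
  7 < 61, so CF = 1
CF = 1

1


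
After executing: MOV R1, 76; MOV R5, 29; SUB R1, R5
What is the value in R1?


Register state trace:
  MOV R1, 76  → R1 = 76
  MOV R5, 29  → R5 = 29
  SUB R1, R5  → R1 = 76 - 29 = 47
Final: R1 = 47

47


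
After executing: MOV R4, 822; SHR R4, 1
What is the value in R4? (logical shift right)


Register state trace:
  MOV R4, 822  → R4 = 822
  SHR R4, 1  → R4 = 822 >> 1 = 822 // 2^1 = 411
Final: R4 = 411

411


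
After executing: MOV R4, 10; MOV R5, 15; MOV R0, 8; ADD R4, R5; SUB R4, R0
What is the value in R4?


Register state trace:
  MOV R4, 10  → R4 = 10
  MOV R5, 15  → R5 = 15
  MOV R0, 8  → R0 = 8
  ADD R4, R5  → R4 = 10 + 15 = 25
  SUB R4, R0  → R4 = 25 - 8 = 17
Final: R4 = 17

17


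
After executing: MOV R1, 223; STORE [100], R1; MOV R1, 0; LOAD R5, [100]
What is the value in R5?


Register and memory trace:
  MOV R1, 223  → R1 = 223
  STORE [100], R1  → mem[100] = 223
  MOV R1, 0  → R1 = 0
  LOAD R5, [100]  → R5 = mem[100] = 223
Final: R5 = 223

223


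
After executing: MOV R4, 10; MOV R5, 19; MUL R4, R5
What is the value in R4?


Register state trace:
  MOV R4, 10  → R4 = 10
  MOV R5, 19  → R5 = 19
  MUL R4, R5  → R4 = 10 * 19 = 190
Final: R4 = 190

190


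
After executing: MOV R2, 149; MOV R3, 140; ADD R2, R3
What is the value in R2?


Register state trace:
  MOV R2, 149  → R2 = 149
  MOV R3, 140  → R3 = 140
  ADD R2, R3  → R2 = 149 + 140 = 289
Final: R2 = 289

289


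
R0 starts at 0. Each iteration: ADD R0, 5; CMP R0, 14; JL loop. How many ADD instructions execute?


Loop trace (R0 starts at 0, target 14, step 5):
  ADD #1: R0 = 0 + 5 = 5  → 5 < 14, loop
  ADD #2: R0 = 5 + 5 = 10  → 10 < 14, loop
  ADD #3: R0 = 10 + 5 = 15  → 15 >= 14, exit
Total ADD instructions: 3

3


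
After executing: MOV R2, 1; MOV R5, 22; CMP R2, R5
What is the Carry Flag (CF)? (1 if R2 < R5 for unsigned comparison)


Register state trace:
  MOV R2, 1  → R2 = 1
  MOV R5, 22  → R5 = 22
  CMP R2, R5  → unsigned 1 - 22: borrow occurs
  1 < 22, so CF = 1
CF = 1

1


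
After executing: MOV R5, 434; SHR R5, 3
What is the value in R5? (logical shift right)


Register state trace:
  MOV R5, 434  → R5 = 434
  SHR R5, 3  → R5 = 434 >> 3 = 434 // 2^3 = 54
Final: R5 = 54

54


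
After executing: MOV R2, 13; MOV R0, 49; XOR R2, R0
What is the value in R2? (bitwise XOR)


Register state trace:
  MOV R2, 13  → R2 = 13 (0b00001101)
  MOV R0, 49  → R0 = 49 (0b00110001)
  XOR R2, R0  → R2 = 13 XOR 49 = 60 (0b00111100)
Final: R2 = 60

60


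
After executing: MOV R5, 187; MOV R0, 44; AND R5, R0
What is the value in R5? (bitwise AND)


Register state trace:
  MOV R5, 187  → R5 = 187 (0b10111011)
  MOV R0, 44  → R0 = 44 (0b00101100)
  AND R5, R0  → R5 = 187 AND 44 = 40 (0b00101000)
Final: R5 = 40

40


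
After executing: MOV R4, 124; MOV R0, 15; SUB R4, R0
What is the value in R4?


Register state trace:
  MOV R4, 124  → R4 = 124
  MOV R0, 15  → R0 = 15
  SUB R4, R0  → R4 = 124 - 15 = 109
Final: R4 = 109

109


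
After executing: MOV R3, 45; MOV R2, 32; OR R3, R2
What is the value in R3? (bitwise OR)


Register state trace:
  MOV R3, 45  → R3 = 45 (0b00101101)
  MOV R2, 32  → R2 = 32 (0b00100000)
  OR R3, R2   → R3 = 45 OR 32 = 45 (0b00101101)
Final: R3 = 45

45


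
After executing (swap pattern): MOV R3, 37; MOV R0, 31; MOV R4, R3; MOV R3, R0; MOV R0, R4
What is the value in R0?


Register state trace (swap pattern):
  MOV R3, 37  → R3 = 37
  MOV R0, 31  → R0 = 31
  MOV R4, R3  → R4 = 37  (save R3)
  MOV R3, R0  → R3 = 31  (R3 gets R0's value)
  MOV R0, R4  → R0 = 37  (R0 gets saved value)
Final: R0 = 37

37


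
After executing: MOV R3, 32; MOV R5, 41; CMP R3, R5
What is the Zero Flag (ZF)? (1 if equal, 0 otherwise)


Register state trace:
  MOV R3, 32  → R3 = 32
  MOV R5, 41  → R5 = 41
  CMP R3, R5  → computes 32 - 41 = -9
  Result is nonzero, so values are not equal
ZF = 0

0


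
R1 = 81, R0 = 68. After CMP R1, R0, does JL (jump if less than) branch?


Trace:
  R1 = 81, R0 = 68
  CMP R1, R0  → compares 81 vs 68
  JL checks: is 81 less than 68?
  81 > 68, so condition is false
Branch taken: No

No


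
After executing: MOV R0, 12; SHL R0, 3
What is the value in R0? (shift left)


Register state trace:
  MOV R0, 12  → R0 = 12
  SHL R0, 3  → R0 = 12 << 3 = 12 * 2^3 = 96
Final: R0 = 96

96


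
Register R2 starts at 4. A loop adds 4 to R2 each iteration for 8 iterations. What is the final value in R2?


Starting value: R2 = 4
  Iter 1: R2 = 4 + 4 = 8
  Iter 2: R2 = 8 + 4 = 12
  Iter 3: R2 = 12 + 4 = 16
  Iter 4: R2 = 16 + 4 = 20
  Iter 5: R2 = 20 + 4 = 24
  Iter 6: R2 = 24 + 4 = 28
  Iter 7: R2 = 28 + 4 = 32
  Iter 8: R2 = 32 + 4 = 36
Final: R2 = 36

36


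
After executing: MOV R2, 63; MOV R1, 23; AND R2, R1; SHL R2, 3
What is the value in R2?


Register state trace:
  MOV R2, 63  → R2 = 63 (0b00111111)
  MOV R1, 23  → R1 = 23 (0b00010111)
  AND R2, R1  → R2 = 63 AND 23 = 23 (0b00010111)
  SHL R2, 3  → R2 = 23 << 3 = 184
Final: R2 = 184

184


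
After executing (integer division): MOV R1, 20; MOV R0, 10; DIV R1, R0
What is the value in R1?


Register state trace:
  MOV R1, 20  → R1 = 20
  MOV R0, 10  → R0 = 10
  DIV R1, R0  → R1 = 20 // 10 = 2
Final: R1 = 2

2


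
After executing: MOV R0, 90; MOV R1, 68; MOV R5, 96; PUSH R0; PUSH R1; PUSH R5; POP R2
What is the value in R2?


Stack trace (top is rightmost):
  MOV R0, 90  → R0 = 90
  MOV R1, 68  → R1 = 68
  MOV R5, 96  → R5 = 96
  PUSH R0  → stack: [90]
  PUSH R1  → stack: [90, 68]
  PUSH R5  → stack: [90, 68, 96]
  POP R2  → R2 = 96, stack: [90, 68]
Final: R2 = 96

96


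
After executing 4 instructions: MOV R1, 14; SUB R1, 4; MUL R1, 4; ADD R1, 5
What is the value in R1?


Register state trace:
  MOV R1, 14  → R1 = 14
  SUB R1, 4  → R1 = 14 - 4 = 10
  MUL R1, 4  → R1 = 10 * 4 = 40
  ADD R1, 5  → R1 = 40 + 5 = 45
Final: R1 = 45

45


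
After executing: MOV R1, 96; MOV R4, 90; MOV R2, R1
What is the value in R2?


Register state trace:
  MOV R1, 96  → R1 = 96
  MOV R4, 90  → R4 = 90
  MOV R2, R1  → R2 = 96
Final: R2 = 96

96


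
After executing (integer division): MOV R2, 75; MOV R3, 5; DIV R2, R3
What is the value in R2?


Register state trace:
  MOV R2, 75  → R2 = 75
  MOV R3, 5  → R3 = 5
  DIV R2, R3  → R2 = 75 // 5 = 15
Final: R2 = 15

15


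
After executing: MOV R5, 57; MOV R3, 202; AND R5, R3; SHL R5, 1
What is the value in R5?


Register state trace:
  MOV R5, 57  → R5 = 57 (0b00111001)
  MOV R3, 202  → R3 = 202 (0b11001010)
  AND R5, R3  → R5 = 57 AND 202 = 8 (0b00001000)
  SHL R5, 1  → R5 = 8 << 1 = 16
Final: R5 = 16

16


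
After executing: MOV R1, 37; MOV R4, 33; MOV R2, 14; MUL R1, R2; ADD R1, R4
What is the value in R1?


Register state trace:
  MOV R1, 37  → R1 = 37
  MOV R4, 33  → R4 = 33
  MOV R2, 14  → R2 = 14
  MUL R1, R2  → R1 = 37 * 14 = 518
  ADD R1, R4  → R1 = 518 + 33 = 551
Final: R1 = 551

551


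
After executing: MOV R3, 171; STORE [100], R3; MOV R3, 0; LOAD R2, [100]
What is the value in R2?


Register and memory trace:
  MOV R3, 171  → R3 = 171
  STORE [100], R3  → mem[100] = 171
  MOV R3, 0  → R3 = 0
  LOAD R2, [100]  → R2 = mem[100] = 171
Final: R2 = 171

171


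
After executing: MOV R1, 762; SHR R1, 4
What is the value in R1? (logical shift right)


Register state trace:
  MOV R1, 762  → R1 = 762
  SHR R1, 4  → R1 = 762 >> 4 = 762 // 2^4 = 47
Final: R1 = 47

47


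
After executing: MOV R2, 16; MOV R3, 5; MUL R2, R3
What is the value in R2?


Register state trace:
  MOV R2, 16  → R2 = 16
  MOV R3, 5  → R3 = 5
  MUL R2, R3  → R2 = 16 * 5 = 80
Final: R2 = 80

80


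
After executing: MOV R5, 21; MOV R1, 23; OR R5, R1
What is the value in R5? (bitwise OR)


Register state trace:
  MOV R5, 21  → R5 = 21 (0b00010101)
  MOV R1, 23  → R1 = 23 (0b00010111)
  OR R5, R1   → R5 = 21 OR 23 = 23 (0b00010111)
Final: R5 = 23

23


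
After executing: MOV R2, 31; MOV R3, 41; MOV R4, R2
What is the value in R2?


Register state trace:
  MOV R2, 31  → R2 = 31
  MOV R3, 41  → R3 = 41
  MOV R4, R2  → R4 = 31
Final: R2 = 31

31


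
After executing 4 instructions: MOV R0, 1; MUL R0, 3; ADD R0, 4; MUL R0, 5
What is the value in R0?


Register state trace:
  MOV R0, 1  → R0 = 1
  MUL R0, 3  → R0 = 1 * 3 = 3
  ADD R0, 4  → R0 = 3 + 4 = 7
  MUL R0, 5  → R0 = 7 * 5 = 35
Final: R0 = 35

35


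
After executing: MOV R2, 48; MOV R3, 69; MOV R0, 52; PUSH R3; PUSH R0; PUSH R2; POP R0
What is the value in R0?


Stack trace (top is rightmost):
  MOV R2, 48  → R2 = 48
  MOV R3, 69  → R3 = 69
  MOV R0, 52  → R0 = 52
  PUSH R3  → stack: [69]
  PUSH R0  → stack: [69, 52]
  PUSH R2  → stack: [69, 52, 48]
  POP R0  → R0 = 48, stack: [69, 52]
Final: R0 = 48

48


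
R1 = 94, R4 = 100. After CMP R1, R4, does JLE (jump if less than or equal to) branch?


Trace:
  R1 = 94, R4 = 100
  CMP R1, R4  → compares 94 vs 100
  JLE checks: is 94 less than or equal to 100?
  94 < 100, so condition is true
Branch taken: Yes

Yes


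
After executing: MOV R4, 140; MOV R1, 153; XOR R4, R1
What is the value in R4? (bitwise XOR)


Register state trace:
  MOV R4, 140  → R4 = 140 (0b10001100)
  MOV R1, 153  → R1 = 153 (0b10011001)
  XOR R4, R1  → R4 = 140 XOR 153 = 21 (0b00010101)
Final: R4 = 21

21


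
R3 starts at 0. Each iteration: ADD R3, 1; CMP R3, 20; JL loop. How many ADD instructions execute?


Loop trace (R3 starts at 0, target 20, step 1):
  ADD #1: R3 = 0 + 1 = 1  → 1 < 20, loop
  ADD #2: R3 = 1 + 1 = 2  → 2 < 20, loop
  ADD #3: R3 = 2 + 1 = 3  → 3 < 20, loop
  ADD #4: R3 = 3 + 1 = 4  → 4 < 20, loop
  ADD #5: R3 = 4 + 1 = 5  → 5 < 20, loop
  ADD #6: R3 = 5 + 1 = 6  → 6 < 20, loop
  ADD #7: R3 = 6 + 1 = 7  → 7 < 20, loop
  ADD #8: R3 = 7 + 1 = 8  → 8 < 20, loop
  ADD #9: R3 = 8 + 1 = 9  → 9 < 20, loop
  ADD #10: R3 = 9 + 1 = 10  → 10 < 20, loop
  ADD #11: R3 = 10 + 1 = 11  → 11 < 20, loop
  ADD #12: R3 = 11 + 1 = 12  → 12 < 20, loop
  ADD #13: R3 = 12 + 1 = 13  → 13 < 20, loop
  ADD #14: R3 = 13 + 1 = 14  → 14 < 20, loop
  ADD #15: R3 = 14 + 1 = 15  → 15 < 20, loop
  ADD #16: R3 = 15 + 1 = 16  → 16 < 20, loop
  ADD #17: R3 = 16 + 1 = 17  → 17 < 20, loop
  ADD #18: R3 = 17 + 1 = 18  → 18 < 20, loop
  ADD #19: R3 = 18 + 1 = 19  → 19 < 20, loop
  ADD #20: R3 = 19 + 1 = 20  → 20 >= 20, exit
Total ADD instructions: 20

20


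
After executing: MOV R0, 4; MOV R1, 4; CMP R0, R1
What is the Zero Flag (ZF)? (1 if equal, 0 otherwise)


Register state trace:
  MOV R0, 4  → R0 = 4
  MOV R1, 4  → R1 = 4
  CMP R0, R1  → computes 4 - 4 = 0
  Result is zero, so values are equal
ZF = 1

1


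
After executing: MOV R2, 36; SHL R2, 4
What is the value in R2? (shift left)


Register state trace:
  MOV R2, 36  → R2 = 36
  SHL R2, 4  → R2 = 36 << 4 = 36 * 2^4 = 576
Final: R2 = 576

576


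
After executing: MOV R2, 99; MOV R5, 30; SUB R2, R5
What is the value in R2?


Register state trace:
  MOV R2, 99  → R2 = 99
  MOV R5, 30  → R5 = 30
  SUB R2, R5  → R2 = 99 - 30 = 69
Final: R2 = 69

69


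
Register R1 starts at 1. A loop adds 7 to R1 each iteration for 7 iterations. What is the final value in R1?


Starting value: R1 = 1
  Iter 1: R1 = 1 + 7 = 8
  Iter 2: R1 = 8 + 7 = 15
  Iter 3: R1 = 15 + 7 = 22
  Iter 4: R1 = 22 + 7 = 29
  Iter 5: R1 = 29 + 7 = 36
  Iter 6: R1 = 36 + 7 = 43
  Iter 7: R1 = 43 + 7 = 50
Final: R1 = 50

50


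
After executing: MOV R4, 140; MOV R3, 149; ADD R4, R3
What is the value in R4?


Register state trace:
  MOV R4, 140  → R4 = 140
  MOV R3, 149  → R3 = 149
  ADD R4, R3  → R4 = 140 + 149 = 289
Final: R4 = 289

289


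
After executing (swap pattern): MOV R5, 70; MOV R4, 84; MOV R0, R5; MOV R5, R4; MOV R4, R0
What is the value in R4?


Register state trace (swap pattern):
  MOV R5, 70  → R5 = 70
  MOV R4, 84  → R4 = 84
  MOV R0, R5  → R0 = 70  (save R5)
  MOV R5, R4  → R5 = 84  (R5 gets R4's value)
  MOV R4, R0  → R4 = 70  (R4 gets saved value)
Final: R4 = 70

70


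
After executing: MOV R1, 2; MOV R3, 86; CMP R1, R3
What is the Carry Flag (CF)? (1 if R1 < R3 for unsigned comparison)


Register state trace:
  MOV R1, 2  → R1 = 2
  MOV R3, 86  → R3 = 86
  CMP R1, R3  → unsigned 2 - 86: borrow occurs
  2 < 86, so CF = 1
CF = 1

1


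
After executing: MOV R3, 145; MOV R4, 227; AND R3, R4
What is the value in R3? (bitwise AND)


Register state trace:
  MOV R3, 145  → R3 = 145 (0b10010001)
  MOV R4, 227  → R4 = 227 (0b11100011)
  AND R3, R4  → R3 = 145 AND 227 = 129 (0b10000001)
Final: R3 = 129

129


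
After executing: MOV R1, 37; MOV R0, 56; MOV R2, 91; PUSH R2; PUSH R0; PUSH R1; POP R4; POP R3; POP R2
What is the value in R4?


Stack trace (top is rightmost):
  MOV R1, 37  → R1 = 37
  MOV R0, 56  → R0 = 56
  MOV R2, 91  → R2 = 91
  PUSH R2  → stack: [91]
  PUSH R0  → stack: [91, 56]
  PUSH R1  → stack: [91, 56, 37]
  POP R4  → R4 = 37, stack: [91, 56]
  POP R3  → R3 = 56, stack: [91]
  POP R2  → R2 = 91, stack: []
Final: R4 = 37

37


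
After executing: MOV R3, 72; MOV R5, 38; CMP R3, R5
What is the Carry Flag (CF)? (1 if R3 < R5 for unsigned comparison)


Register state trace:
  MOV R3, 72  → R3 = 72
  MOV R5, 38  → R5 = 38
  CMP R3, R5  → unsigned 72 - 38: no borrow
  72 >= 38, so CF = 0
CF = 0

0


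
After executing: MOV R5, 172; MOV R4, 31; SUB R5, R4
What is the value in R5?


Register state trace:
  MOV R5, 172  → R5 = 172
  MOV R4, 31  → R4 = 31
  SUB R5, R4  → R5 = 172 - 31 = 141
Final: R5 = 141

141


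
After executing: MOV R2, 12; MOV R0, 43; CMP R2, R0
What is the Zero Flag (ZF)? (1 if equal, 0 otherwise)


Register state trace:
  MOV R2, 12  → R2 = 12
  MOV R0, 43  → R0 = 43
  CMP R2, R0  → computes 12 - 43 = -31
  Result is nonzero, so values are not equal
ZF = 0

0


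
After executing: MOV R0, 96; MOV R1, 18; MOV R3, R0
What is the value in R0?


Register state trace:
  MOV R0, 96  → R0 = 96
  MOV R1, 18  → R1 = 18
  MOV R3, R0  → R3 = 96
Final: R0 = 96

96


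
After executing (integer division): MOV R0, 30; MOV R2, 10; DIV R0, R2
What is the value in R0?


Register state trace:
  MOV R0, 30  → R0 = 30
  MOV R2, 10  → R2 = 10
  DIV R0, R2  → R0 = 30 // 10 = 3
Final: R0 = 3

3


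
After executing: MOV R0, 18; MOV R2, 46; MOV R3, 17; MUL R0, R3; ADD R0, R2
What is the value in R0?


Register state trace:
  MOV R0, 18  → R0 = 18
  MOV R2, 46  → R2 = 46
  MOV R3, 17  → R3 = 17
  MUL R0, R3  → R0 = 18 * 17 = 306
  ADD R0, R2  → R0 = 306 + 46 = 352
Final: R0 = 352

352


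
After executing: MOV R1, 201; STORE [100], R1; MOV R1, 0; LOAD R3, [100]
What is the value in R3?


Register and memory trace:
  MOV R1, 201  → R1 = 201
  STORE [100], R1  → mem[100] = 201
  MOV R1, 0  → R1 = 0
  LOAD R3, [100]  → R3 = mem[100] = 201
Final: R3 = 201

201


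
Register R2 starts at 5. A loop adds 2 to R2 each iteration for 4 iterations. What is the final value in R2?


Starting value: R2 = 5
  Iter 1: R2 = 5 + 2 = 7
  Iter 2: R2 = 7 + 2 = 9
  Iter 3: R2 = 9 + 2 = 11
  Iter 4: R2 = 11 + 2 = 13
Final: R2 = 13

13


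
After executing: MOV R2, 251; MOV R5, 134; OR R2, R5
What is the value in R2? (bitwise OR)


Register state trace:
  MOV R2, 251  → R2 = 251 (0b11111011)
  MOV R5, 134  → R5 = 134 (0b10000110)
  OR R2, R5   → R2 = 251 OR 134 = 255 (0b11111111)
Final: R2 = 255

255


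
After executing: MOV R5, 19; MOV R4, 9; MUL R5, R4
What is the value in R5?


Register state trace:
  MOV R5, 19  → R5 = 19
  MOV R4, 9  → R4 = 9
  MUL R5, R4  → R5 = 19 * 9 = 171
Final: R5 = 171

171


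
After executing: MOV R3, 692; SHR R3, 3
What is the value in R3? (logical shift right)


Register state trace:
  MOV R3, 692  → R3 = 692
  SHR R3, 3  → R3 = 692 >> 3 = 692 // 2^3 = 86
Final: R3 = 86

86


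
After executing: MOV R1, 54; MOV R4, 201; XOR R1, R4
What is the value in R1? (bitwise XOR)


Register state trace:
  MOV R1, 54  → R1 = 54 (0b00110110)
  MOV R4, 201  → R4 = 201 (0b11001001)
  XOR R1, R4  → R1 = 54 XOR 201 = 255 (0b11111111)
Final: R1 = 255

255


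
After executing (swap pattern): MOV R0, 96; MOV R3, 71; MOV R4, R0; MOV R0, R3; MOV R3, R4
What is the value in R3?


Register state trace (swap pattern):
  MOV R0, 96  → R0 = 96
  MOV R3, 71  → R3 = 71
  MOV R4, R0  → R4 = 96  (save R0)
  MOV R0, R3  → R0 = 71  (R0 gets R3's value)
  MOV R3, R4  → R3 = 96  (R3 gets saved value)
Final: R3 = 96

96


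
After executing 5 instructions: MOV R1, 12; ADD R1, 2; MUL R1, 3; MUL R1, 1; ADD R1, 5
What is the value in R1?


Register state trace:
  MOV R1, 12  → R1 = 12
  ADD R1, 2  → R1 = 12 + 2 = 14
  MUL R1, 3  → R1 = 14 * 3 = 42
  MUL R1, 1  → R1 = 42 * 1 = 42
  ADD R1, 5  → R1 = 42 + 5 = 47
Final: R1 = 47

47


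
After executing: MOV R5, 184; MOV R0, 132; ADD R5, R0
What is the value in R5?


Register state trace:
  MOV R5, 184  → R5 = 184
  MOV R0, 132  → R0 = 132
  ADD R5, R0  → R5 = 184 + 132 = 316
Final: R5 = 316

316


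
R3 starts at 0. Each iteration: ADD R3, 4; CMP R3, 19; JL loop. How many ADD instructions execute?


Loop trace (R3 starts at 0, target 19, step 4):
  ADD #1: R3 = 0 + 4 = 4  → 4 < 19, loop
  ADD #2: R3 = 4 + 4 = 8  → 8 < 19, loop
  ADD #3: R3 = 8 + 4 = 12  → 12 < 19, loop
  ADD #4: R3 = 12 + 4 = 16  → 16 < 19, loop
  ADD #5: R3 = 16 + 4 = 20  → 20 >= 19, exit
Total ADD instructions: 5

5


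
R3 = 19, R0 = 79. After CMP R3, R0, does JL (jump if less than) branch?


Trace:
  R3 = 19, R0 = 79
  CMP R3, R0  → compares 19 vs 79
  JL checks: is 19 less than 79?
  19 < 79, so condition is true
Branch taken: Yes

Yes


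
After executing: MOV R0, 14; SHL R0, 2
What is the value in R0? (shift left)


Register state trace:
  MOV R0, 14  → R0 = 14
  SHL R0, 2  → R0 = 14 << 2 = 14 * 2^2 = 56
Final: R0 = 56

56


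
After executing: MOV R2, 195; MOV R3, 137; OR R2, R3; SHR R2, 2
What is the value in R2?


Register state trace:
  MOV R2, 195  → R2 = 195 (0b11000011)
  MOV R3, 137  → R3 = 137 (0b10001001)
  OR R2, R3  → R2 = 195 OR 137 = 203 (0b11001011)
  SHR R2, 2  → R2 = 203 >> 2 = 50
Final: R2 = 50

50


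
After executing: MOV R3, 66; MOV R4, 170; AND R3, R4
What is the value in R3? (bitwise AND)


Register state trace:
  MOV R3, 66  → R3 = 66 (0b01000010)
  MOV R4, 170  → R4 = 170 (0b10101010)
  AND R3, R4  → R3 = 66 AND 170 = 2 (0b00000010)
Final: R3 = 2

2


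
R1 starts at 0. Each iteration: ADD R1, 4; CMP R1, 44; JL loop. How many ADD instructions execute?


Loop trace (R1 starts at 0, target 44, step 4):
  ADD #1: R1 = 0 + 4 = 4  → 4 < 44, loop
  ADD #2: R1 = 4 + 4 = 8  → 8 < 44, loop
  ADD #3: R1 = 8 + 4 = 12  → 12 < 44, loop
  ADD #4: R1 = 12 + 4 = 16  → 16 < 44, loop
  ADD #5: R1 = 16 + 4 = 20  → 20 < 44, loop
  ADD #6: R1 = 20 + 4 = 24  → 24 < 44, loop
  ADD #7: R1 = 24 + 4 = 28  → 28 < 44, loop
  ADD #8: R1 = 28 + 4 = 32  → 32 < 44, loop
  ADD #9: R1 = 32 + 4 = 36  → 36 < 44, loop
  ADD #10: R1 = 36 + 4 = 40  → 40 < 44, loop
  ADD #11: R1 = 40 + 4 = 44  → 44 >= 44, exit
Total ADD instructions: 11

11


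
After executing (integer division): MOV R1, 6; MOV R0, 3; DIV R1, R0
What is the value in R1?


Register state trace:
  MOV R1, 6  → R1 = 6
  MOV R0, 3  → R0 = 3
  DIV R1, R0  → R1 = 6 // 3 = 2
Final: R1 = 2

2


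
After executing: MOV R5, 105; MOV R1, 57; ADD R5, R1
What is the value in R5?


Register state trace:
  MOV R5, 105  → R5 = 105
  MOV R1, 57  → R1 = 57
  ADD R5, R1  → R5 = 105 + 57 = 162
Final: R5 = 162

162


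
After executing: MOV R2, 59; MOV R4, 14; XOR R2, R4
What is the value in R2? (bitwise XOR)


Register state trace:
  MOV R2, 59  → R2 = 59 (0b00111011)
  MOV R4, 14  → R4 = 14 (0b00001110)
  XOR R2, R4  → R2 = 59 XOR 14 = 53 (0b00110101)
Final: R2 = 53

53


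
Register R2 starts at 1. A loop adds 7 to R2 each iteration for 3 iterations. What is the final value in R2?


Starting value: R2 = 1
  Iter 1: R2 = 1 + 7 = 8
  Iter 2: R2 = 8 + 7 = 15
  Iter 3: R2 = 15 + 7 = 22
Final: R2 = 22

22


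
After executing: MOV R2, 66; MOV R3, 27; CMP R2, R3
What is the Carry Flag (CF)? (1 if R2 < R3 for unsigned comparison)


Register state trace:
  MOV R2, 66  → R2 = 66
  MOV R3, 27  → R3 = 27
  CMP R2, R3  → unsigned 66 - 27: no borrow
  66 >= 27, so CF = 0
CF = 0

0


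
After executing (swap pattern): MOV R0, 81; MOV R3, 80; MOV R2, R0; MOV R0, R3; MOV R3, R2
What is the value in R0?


Register state trace (swap pattern):
  MOV R0, 81  → R0 = 81
  MOV R3, 80  → R3 = 80
  MOV R2, R0  → R2 = 81  (save R0)
  MOV R0, R3  → R0 = 80  (R0 gets R3's value)
  MOV R3, R2  → R3 = 81  (R3 gets saved value)
Final: R0 = 80

80
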